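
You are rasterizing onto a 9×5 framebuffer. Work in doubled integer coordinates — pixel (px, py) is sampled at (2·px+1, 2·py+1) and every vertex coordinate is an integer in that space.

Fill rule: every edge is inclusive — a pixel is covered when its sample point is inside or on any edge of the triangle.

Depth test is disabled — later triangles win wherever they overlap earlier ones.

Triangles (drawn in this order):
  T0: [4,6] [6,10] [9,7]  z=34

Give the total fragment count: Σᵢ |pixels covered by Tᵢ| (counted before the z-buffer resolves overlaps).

T0:
  2·area = 18  (B↔C swapped to make it positive)
  edge (4, 6)→(9, 7): d=(5,1) inclusive
  edge (9, 7)→(6, 10): d=(-3,3) inclusive
  edge (6, 10)→(4, 6): d=(-2,-4) inclusive
    (7,0)@(15, 1): e=[-36,0,54] → ·  [on edge]
    (6,1)@(13, 3): e=[-24,0,42] → ·  [on edge]
    (5,2)@(11, 5): e=[-12,0,30] → ·  [on edge]
    (2,3)@(5, 7): e=[4,12,2] → █
    (3,3)@(7, 7): e=[2,6,10] → █
    (4,3)@(9, 7): e=[0,0,18] → █  [on edge]
    (5,3)@(11, 7): e=[-2,-6,26] → ·
    (2,4)@(5, 9): e=[14,6,-2] → ·
    (3,4)@(7, 9): e=[12,0,6] → █  [on edge]
    (4,4)@(9, 9): e=[10,-6,14] → ·
  covered (4 px):
    · · · · · · · · ·
    · · · · · · · · ·
    · · · · · · · · ·
    · · █ █ █ · · · ·
    · · · █ · · · · ·

Final: 4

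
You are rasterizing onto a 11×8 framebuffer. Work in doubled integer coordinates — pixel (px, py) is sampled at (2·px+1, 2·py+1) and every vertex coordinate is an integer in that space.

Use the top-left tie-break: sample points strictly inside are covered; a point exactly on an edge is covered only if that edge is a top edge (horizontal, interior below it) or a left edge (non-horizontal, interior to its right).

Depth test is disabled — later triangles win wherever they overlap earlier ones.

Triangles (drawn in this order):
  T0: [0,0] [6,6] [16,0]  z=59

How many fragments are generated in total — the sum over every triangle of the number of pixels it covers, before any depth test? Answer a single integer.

T0:
  2·area = 96  (B↔C swapped to make it positive)
  edge (0, 0)→(16, 0): d=(16,0) top-left  bias=+0
  edge (16, 0)→(6, 6): d=(-10,6) right/bottom  bias=-1
  edge (6, 6)→(0, 0): d=(-6,-6) top-left  bias=+0
    (0,0)@(1, 1): e=[16,80,0] → X  [on edge]
    (1,0)@(3, 1): e=[16,68,12] → X
    (2,0)@(5, 1): e=[16,56,24] → X
    (3,0)@(7, 1): e=[16,44,36] → X
    (4,0)@(9, 1): e=[16,32,48] → X
    (5,0)@(11, 1): e=[16,20,60] → X
    (6,0)@(13, 1): e=[16,8,72] → X
    (7,0)@(15, 1): e=[16,-4,84] → .
    (0,1)@(1, 3): e=[48,60,-12] → .
    (1,1)@(3, 3): e=[48,48,0] → X  [on edge]
    (5,1)@(11, 3): e=[48,0,48] → .  [on edge]
    (6,1)@(13, 3): e=[48,-12,60] → .
    (2,2)@(5, 5): e=[80,16,0] → X  [on edge]
    (3,3)@(7, 7): e=[112,-16,0] → .  [on edge]
    (0,4)@(1, 9): e=[144,0,-48] → .  [on edge]
    (4,4)@(9, 9): e=[144,-48,0] → .  [on edge]
    (5,5)@(11, 11): e=[176,-80,0] → .  [on edge]
    (6,6)@(13, 13): e=[208,-112,0] → .  [on edge]
    (7,7)@(15, 15): e=[240,-144,0] → .  [on edge]
  covered (13 px):
    X X X X X X X . . . .
    . X X X X . . . . . .
    . . X X . . . . . . .
    . . . . . . . . . . .
    . . . . . . . . . . .
    . . . . . . . . . . .
    . . . . . . . . . . .
    . . . . . . . . . . .

Result: 13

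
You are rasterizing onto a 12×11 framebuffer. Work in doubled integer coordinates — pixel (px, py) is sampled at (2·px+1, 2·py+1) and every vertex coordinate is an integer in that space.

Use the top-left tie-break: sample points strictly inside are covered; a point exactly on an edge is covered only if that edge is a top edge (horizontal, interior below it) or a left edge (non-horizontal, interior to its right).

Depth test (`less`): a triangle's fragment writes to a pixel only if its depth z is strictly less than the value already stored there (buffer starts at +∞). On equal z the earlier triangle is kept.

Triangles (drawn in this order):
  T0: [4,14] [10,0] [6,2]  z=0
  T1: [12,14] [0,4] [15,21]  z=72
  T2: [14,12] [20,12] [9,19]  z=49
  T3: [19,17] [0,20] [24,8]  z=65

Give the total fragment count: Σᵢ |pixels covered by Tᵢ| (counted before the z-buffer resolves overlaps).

T0:
  2·area = 44  (B↔C swapped to make it positive)
  edge (4, 14)→(6, 2): d=(2,-12) top-left  bias=+0
  edge (6, 2)→(10, 0): d=(4,-2) top-left  bias=+0
  edge (10, 0)→(4, 14): d=(-6,14) right/bottom  bias=-1
    (4,0)@(9, 1): e=[34,2,8] → █
    (5,0)@(11, 1): e=[58,6,-20] → ·
    (3,1)@(7, 3): e=[14,6,24] → █
    (4,1)@(9, 3): e=[38,10,-4] → ·
    (3,2)@(7, 5): e=[18,14,12] → █
    (4,2)@(9, 5): e=[42,18,-16] → ·
    (3,3)@(7, 7): e=[22,22,0] → ·  [on edge]
    (2,4)@(5, 9): e=[2,26,16] → █
    (3,4)@(7, 9): e=[26,30,-12] → ·
    (2,5)@(5, 11): e=[6,34,4] → █
    (3,5)@(7, 11): e=[30,38,-24] → ·
    (2,6)@(5, 13): e=[10,42,-8] → ·
    (0,10)@(1, 21): e=[-22,66,0] → ·  [on edge]
  covered (5 px):
    · · · · █ · · · · · · ·
    · · · █ · · · · · · · ·
    · · · █ · · · · · · · ·
    · · · · · · · · · · · ·
    · · █ · · · · · · · · ·
    · · █ · · · · · · · · ·
    · · · · · · · · · · · ·
    · · · · · · · · · · · ·
    · · · · · · · · · · · ·
    · · · · · · · · · · · ·
    · · · · · · · · · · · ·
T1:
  2·area = 54  (B↔C swapped to make it positive)
  edge (12, 14)→(15, 21): d=(3,7) right/bottom  bias=-1
  edge (15, 21)→(0, 4): d=(-15,-17) top-left  bias=+0
  edge (0, 4)→(12, 14): d=(12,10) right/bottom  bias=-1
    (0,2)@(1, 5): e=[50,2,2] → █
    (1,2)@(3, 5): e=[36,36,-18] → ·
    (0,3)@(1, 7): e=[56,-28,26] → ·
    (1,3)@(3, 7): e=[42,6,6] → █
    (2,3)@(5, 7): e=[28,40,-14] → ·
    (4,3)@(9, 7): e=[0,108,-54] → ·  [on edge]
    (1,4)@(3, 9): e=[48,-24,30] → ·
    (2,4)@(5, 9): e=[34,10,10] → █
    (3,4)@(7, 9): e=[20,44,-10] → ·
    (2,5)@(5, 11): e=[40,-20,34] → ·
    (3,5)@(7, 11): e=[26,14,14] → █
    (4,5)@(9, 11): e=[12,48,-6] → ·
    (7,10)@(15, 21): e=[0,0,54] → ·  [on edge]
  covered (7 px):
    · · · · · · · · · · · ·
    · · · · · · · · · · · ·
    █ · · · · · · · · · · ·
    · █ · · · · · · · · · ·
    · · █ · · · · · · · · ·
    · · · █ · · · · · · · ·
    · · · · █ · · · · · · ·
    · · · · · █ · · · · · ·
    · · · · · · █ · · · · ·
    · · · · · · · · · · · ·
    · · · · · · · · · · · ·
T2:
  2·area = 42
  edge (14, 12)→(20, 12): d=(6,0) top-left  bias=+0
  edge (20, 12)→(9, 19): d=(-11,7) right/bottom  bias=-1
  edge (9, 19)→(14, 12): d=(5,-7) top-left  bias=+0
    (9,2)@(19, 5): e=[-42,84,0] → ·  [on edge]
    (7,6)@(15, 13): e=[6,24,12] → █
    (8,6)@(17, 13): e=[6,10,26] → █
    (9,6)@(19, 13): e=[6,-4,40] → ·
    (6,7)@(13, 15): e=[18,16,8] → █
    (8,7)@(17, 15): e=[18,-12,36] → ·
    (5,8)@(11, 17): e=[30,8,4] → █
    (6,8)@(13, 17): e=[30,-6,18] → ·
    (7,8)@(15, 17): e=[30,-20,32] → ·
    (4,9)@(9, 19): e=[42,0,0] → ·  [on edge]
    (5,9)@(11, 19): e=[42,-14,14] → ·
  covered (5 px):
    · · · · · · · · · · · ·
    · · · · · · · · · · · ·
    · · · · · · · · · · · ·
    · · · · · · · · · · · ·
    · · · · · · · · · · · ·
    · · · · · · · · · · · ·
    · · · · · · · █ █ · · ·
    · · · · · · █ █ · · · ·
    · · · · · █ · · · · · ·
    · · · · · · · · · · · ·
    · · · · · · · · · · · ·
T3:
  2·area = 156
  edge (19, 17)→(0, 20): d=(-19,3) right/bottom  bias=-1
  edge (0, 20)→(24, 8): d=(24,-12) top-left  bias=+0
  edge (24, 8)→(19, 17): d=(-5,9) right/bottom  bias=-1
    (11,4)@(23, 9): e=[140,12,4] → █
    (9,5)@(19, 11): e=[114,12,30] → █
    (10,5)@(21, 11): e=[108,36,12] → █
    (11,5)@(23, 11): e=[102,60,-6] → ·
    (7,6)@(15, 13): e=[88,12,56] → █
    (8,6)@(17, 13): e=[82,36,38] → █
    (11,6)@(23, 13): e=[64,108,-16] → ·
    (5,7)@(11, 15): e=[62,12,82] → █
    (6,7)@(13, 15): e=[56,36,64] → █
    (10,7)@(21, 15): e=[32,132,-8] → ·
    (3,8)@(7, 17): e=[36,12,108] → █
    (4,8)@(9, 17): e=[30,36,90] → █
    (9,8)@(19, 17): e=[0,156,0] → ·  [on edge]
  covered (20 px):
    · · · · · · · · · · · ·
    · · · · · · · · · · · ·
    · · · · · · · · · · · ·
    · · · · · · · · · · · ·
    · · · · · · · · · · · █
    · · · · · · · · · █ █ ·
    · · · · · · · █ █ █ █ ·
    · · · · · █ █ █ █ █ · ·
    · · · █ █ █ █ █ █ · · ·
    · █ █ · · · · · · · · ·
    · · · · · · · · · · · ·

Final: 37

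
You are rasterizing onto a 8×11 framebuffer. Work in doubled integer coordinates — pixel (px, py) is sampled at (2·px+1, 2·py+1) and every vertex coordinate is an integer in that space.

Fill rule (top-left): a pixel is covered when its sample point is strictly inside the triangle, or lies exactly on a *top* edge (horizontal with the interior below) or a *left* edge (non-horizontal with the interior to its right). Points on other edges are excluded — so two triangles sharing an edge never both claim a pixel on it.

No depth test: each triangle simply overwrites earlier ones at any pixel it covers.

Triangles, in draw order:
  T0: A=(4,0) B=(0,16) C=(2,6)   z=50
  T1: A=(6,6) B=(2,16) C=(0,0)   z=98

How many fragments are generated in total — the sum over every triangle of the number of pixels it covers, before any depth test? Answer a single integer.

T0:
  2·area = 8
  edge (4, 0)→(0, 16): d=(-4,16) right/bottom  bias=-1
  edge (0, 16)→(2, 6): d=(2,-10) top-left  bias=+0
  edge (2, 6)→(4, 0): d=(2,-6) top-left  bias=+0
    (1,0)@(3, 1): e=[12,0,-4] → ·  [on edge]
    (1,1)@(3, 3): e=[4,4,0] → #  [on edge]
    (2,1)@(5, 3): e=[-28,24,12] → ·
    (1,2)@(3, 5): e=[-4,8,4] → ·
    (0,4)@(1, 9): e=[12,-4,0] → ·  [on edge]
    (0,5)@(1, 11): e=[4,0,4] → #  [on edge]
    (1,5)@(3, 11): e=[-28,20,16] → ·
    (0,6)@(1, 13): e=[-4,4,8] → ·
  covered (2 px):
    · · · · · · · ·
    · # · · · · · ·
    · · · · · · · ·
    · · · · · · · ·
    · · · · · · · ·
    # · · · · · · ·
    · · · · · · · ·
    · · · · · · · ·
    · · · · · · · ·
    · · · · · · · ·
    · · · · · · · ·
T1:
  2·area = 84
  edge (6, 6)→(2, 16): d=(-4,10) right/bottom  bias=-1
  edge (2, 16)→(0, 0): d=(-2,-16) top-left  bias=+0
  edge (0, 0)→(6, 6): d=(6,6) right/bottom  bias=-1
    (0,0)@(1, 1): e=[70,14,0] → ·  [on edge]
    (0,1)@(1, 3): e=[62,10,12] → #
    (1,1)@(3, 3): e=[42,42,0] → ·  [on edge]
    (0,2)@(1, 5): e=[54,6,24] → #
    (1,2)@(3, 5): e=[34,38,12] → #
    (2,2)@(5, 5): e=[14,70,0] → ·  [on edge]
    (0,3)@(1, 7): e=[46,2,36] → #
    (2,3)@(5, 7): e=[6,66,12] → #
    (3,3)@(7, 7): e=[-14,98,0] → ·  [on edge]
    (0,4)@(1, 9): e=[38,-2,48] → ·
    (1,4)@(3, 9): e=[18,30,36] → #
    (2,4)@(5, 9): e=[-2,62,24] → ·
    (4,4)@(9, 9): e=[-42,126,0] → ·  [on edge]
    (5,5)@(11, 11): e=[-70,154,0] → ·  [on edge]
    (6,6)@(13, 13): e=[-98,182,0] → ·  [on edge]
    (7,7)@(15, 15): e=[-126,210,0] → ·  [on edge]
  covered (9 px):
    · · · · · · · ·
    # · · · · · · ·
    # # · · · · · ·
    # # # · · · · ·
    · # · · · · · ·
    · # · · · · · ·
    · # · · · · · ·
    · · · · · · · ·
    · · · · · · · ·
    · · · · · · · ·
    · · · · · · · ·

Result: 11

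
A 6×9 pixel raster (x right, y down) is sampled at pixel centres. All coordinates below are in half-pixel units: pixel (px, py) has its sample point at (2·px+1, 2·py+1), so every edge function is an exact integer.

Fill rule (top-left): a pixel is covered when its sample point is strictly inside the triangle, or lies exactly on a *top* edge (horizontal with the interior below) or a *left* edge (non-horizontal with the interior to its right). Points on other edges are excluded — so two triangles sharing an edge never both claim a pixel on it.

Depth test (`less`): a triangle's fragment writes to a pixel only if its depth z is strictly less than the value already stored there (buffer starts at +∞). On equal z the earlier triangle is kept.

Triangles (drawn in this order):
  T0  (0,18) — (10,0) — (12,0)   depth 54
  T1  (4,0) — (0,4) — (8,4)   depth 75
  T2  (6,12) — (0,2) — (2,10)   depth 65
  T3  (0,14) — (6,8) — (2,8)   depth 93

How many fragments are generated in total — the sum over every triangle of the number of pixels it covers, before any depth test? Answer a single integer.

T0:
  2·area = 36
  edge (0, 18)→(10, 0): d=(10,-18) top-left  bias=+0
  edge (10, 0)→(12, 0): d=(2,0) top-left  bias=+0
  edge (12, 0)→(0, 18): d=(-12,18) right/bottom  bias=-1
    (5,0)@(11, 1): e=[28,2,6] → X
    (4,1)@(9, 3): e=[12,6,18] → X
    (5,1)@(11, 3): e=[48,6,-18] → .
    (4,2)@(9, 5): e=[32,10,-6] → .
    (3,3)@(7, 7): e=[16,14,6] → X
    (4,3)@(9, 7): e=[52,14,-30] → .
    (2,4)@(5, 9): e=[0,18,18] → X  [on edge]
    (3,4)@(7, 9): e=[36,18,-18] → .
    (2,5)@(5, 11): e=[20,22,-6] → .
    (1,6)@(3, 13): e=[4,26,6] → X
    (2,6)@(5, 13): e=[40,26,-30] → .
    (1,7)@(3, 15): e=[24,30,-18] → .
  covered (5 px):
    . . . . . X
    . . . . X .
    . . . . . .
    . . . X . .
    . . X . . .
    . . . . . .
    . X . . . .
    . . . . . .
    . . . . . .
T1:
  2·area = 32  (B↔C swapped to make it positive)
  edge (4, 0)→(8, 4): d=(4,4) right/bottom  bias=-1
  edge (8, 4)→(0, 4): d=(-8,0) right/bottom  bias=-1
  edge (0, 4)→(4, 0): d=(4,-4) top-left  bias=+0
    (1,0)@(3, 1): e=[8,24,0] → X  [on edge]
    (2,0)@(5, 1): e=[0,24,8] → .  [on edge]
    (0,1)@(1, 3): e=[24,8,0] → X  [on edge]
    (2,1)@(5, 3): e=[8,8,16] → X
    (3,1)@(7, 3): e=[0,8,24] → .  [on edge]
    (0,2)@(1, 5): e=[32,-8,8] → .
    (1,2)@(3, 5): e=[24,-8,16] → .
    (2,2)@(5, 5): e=[16,-8,24] → .
    (4,2)@(9, 5): e=[0,-8,40] → .  [on edge]
    (5,3)@(11, 7): e=[0,-24,56] → .  [on edge]
  covered (4 px):
    . X . . . .
    X X X . . .
    . . . . . .
    . . . . . .
    . . . . . .
    . . . . . .
    . . . . . .
    . . . . . .
    . . . . . .
T2:
  2·area = 28  (B↔C swapped to make it positive)
  edge (6, 12)→(2, 10): d=(-4,-2) top-left  bias=+0
  edge (2, 10)→(0, 2): d=(-2,-8) top-left  bias=+0
  edge (0, 2)→(6, 12): d=(6,10) right/bottom  bias=-1
    (0,2)@(1, 5): e=[18,2,8] → X
    (1,2)@(3, 5): e=[22,18,-12] → .
    (0,3)@(1, 7): e=[10,-2,20] → .
    (1,3)@(3, 7): e=[14,14,0] → .  [on edge]
    (1,4)@(3, 9): e=[6,10,12] → X
    (2,4)@(5, 9): e=[10,26,-8] → .
    (1,5)@(3, 11): e=[-2,6,24] → .
    (2,5)@(5, 11): e=[2,22,4] → X
    (3,5)@(7, 11): e=[6,38,-16] → .
    (2,6)@(5, 13): e=[-6,18,16] → .
    (4,8)@(9, 17): e=[-14,42,0] → .  [on edge]
  covered (3 px):
    . . . . . .
    . . . . . .
    X . . . . .
    . . . . . .
    . X . . . .
    . . X . . .
    . . . . . .
    . . . . . .
    . . . . . .
T3:
  2·area = 24  (B↔C swapped to make it positive)
  edge (0, 14)→(2, 8): d=(2,-6) top-left  bias=+0
  edge (2, 8)→(6, 8): d=(4,0) top-left  bias=+0
  edge (6, 8)→(0, 14): d=(-6,6) right/bottom  bias=-1
    (5,1)@(11, 3): e=[44,-20,0] → .  [on edge]
    (1,2)@(3, 5): e=[0,-12,36] → .  [on edge]
    (4,2)@(9, 5): e=[36,-12,0] → .  [on edge]
    (3,3)@(7, 7): e=[28,-4,0] → .  [on edge]
    (1,4)@(3, 9): e=[8,4,12] → X
    (2,4)@(5, 9): e=[20,4,0] → .  [on edge]
    (0,5)@(1, 11): e=[0,12,12] → X  [on edge]
    (1,5)@(3, 11): e=[12,12,0] → .  [on edge]
    (0,6)@(1, 13): e=[4,20,0] → .  [on edge]
  covered (2 px):
    . . . . . .
    . . . . . .
    . . . . . .
    . . . . . .
    . X . . . .
    X . . . . .
    . . . . . .
    . . . . . .
    . . . . . .

Answer: 14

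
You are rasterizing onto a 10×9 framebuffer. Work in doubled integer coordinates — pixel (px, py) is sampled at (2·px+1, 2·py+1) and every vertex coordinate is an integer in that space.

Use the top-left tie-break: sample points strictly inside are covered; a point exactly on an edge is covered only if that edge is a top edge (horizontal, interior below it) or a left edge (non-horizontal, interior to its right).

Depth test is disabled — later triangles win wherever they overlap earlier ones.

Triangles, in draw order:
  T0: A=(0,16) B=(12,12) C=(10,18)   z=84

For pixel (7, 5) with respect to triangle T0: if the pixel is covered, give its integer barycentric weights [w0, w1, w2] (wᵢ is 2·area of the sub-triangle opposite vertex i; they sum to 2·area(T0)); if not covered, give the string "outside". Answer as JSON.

T0:
  2·area = 64
  edge (0, 16)→(12, 12): d=(12,-4) top-left  bias=+0
  edge (12, 12)→(10, 18): d=(-2,6) right/bottom  bias=-1
  edge (10, 18)→(0, 16): d=(-10,-2) top-left  bias=+0
    (7,1)@(15, 3): e=[-96,0,160] → ·  [on edge]
    (6,4)@(13, 9): e=[-32,0,96] → ·  [on edge]
    (7,5)@(15, 11): e=[0,-16,80] → ·  [on edge]
    (4,6)@(9, 13): e=[0,16,48] → █  [on edge]
    (5,6)@(11, 13): e=[8,4,52] → █
    (6,6)@(13, 13): e=[16,-8,56] → ·
    (1,7)@(3, 15): e=[0,48,16] → █  [on edge]
    (2,7)@(5, 15): e=[8,36,20] → █
    (3,7)@(7, 15): e=[16,24,24] → █
    (5,7)@(11, 15): e=[32,0,32] → ·  [on edge]
    (1,8)@(3, 17): e=[24,44,-4] → ·
    (2,8)@(5, 17): e=[32,32,0] → █  [on edge]
  covered (9 px):
    · · · · · · · · · ·
    · · · · · · · · · ·
    · · · · · · · · · ·
    · · · · · · · · · ·
    · · · · · · · · · ·
    · · · · · · · · · ·
    · · · · █ █ · · · ·
    · █ █ █ █ · · · · ·
    · · █ █ █ · · · · ·

Answer: "outside"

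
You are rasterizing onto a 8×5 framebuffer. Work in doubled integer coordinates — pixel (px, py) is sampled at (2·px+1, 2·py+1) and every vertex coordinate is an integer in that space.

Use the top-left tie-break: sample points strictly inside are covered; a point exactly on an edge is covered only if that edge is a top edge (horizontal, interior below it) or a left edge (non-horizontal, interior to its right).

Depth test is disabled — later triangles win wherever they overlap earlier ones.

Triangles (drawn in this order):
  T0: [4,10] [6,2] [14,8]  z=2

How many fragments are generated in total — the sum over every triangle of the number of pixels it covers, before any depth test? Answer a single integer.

T0:
  2·area = 76
  edge (4, 10)→(6, 2): d=(2,-8) top-left  bias=+0
  edge (6, 2)→(14, 8): d=(8,6) right/bottom  bias=-1
  edge (14, 8)→(4, 10): d=(-10,2) right/bottom  bias=-1
    (3,1)@(7, 3): e=[10,2,64] → X
    (4,1)@(9, 3): e=[26,-10,60] → .
    (3,2)@(7, 5): e=[14,18,44] → X
    (4,2)@(9, 5): e=[30,6,40] → X
    (5,2)@(11, 5): e=[46,-6,36] → .
    (2,3)@(5, 7): e=[2,46,28] → X
    (5,3)@(11, 7): e=[50,10,16] → X
    (6,3)@(13, 7): e=[66,-2,12] → .
    (2,4)@(5, 9): e=[6,62,8] → X
    (4,4)@(9, 9): e=[38,38,0] → .  [on edge]
    (5,4)@(11, 9): e=[54,26,-4] → .
  covered (9 px):
    . . . . . . . .
    . . . X . . . .
    . . . X X . . .
    . . X X X X . .
    . . X X . . . .

Answer: 9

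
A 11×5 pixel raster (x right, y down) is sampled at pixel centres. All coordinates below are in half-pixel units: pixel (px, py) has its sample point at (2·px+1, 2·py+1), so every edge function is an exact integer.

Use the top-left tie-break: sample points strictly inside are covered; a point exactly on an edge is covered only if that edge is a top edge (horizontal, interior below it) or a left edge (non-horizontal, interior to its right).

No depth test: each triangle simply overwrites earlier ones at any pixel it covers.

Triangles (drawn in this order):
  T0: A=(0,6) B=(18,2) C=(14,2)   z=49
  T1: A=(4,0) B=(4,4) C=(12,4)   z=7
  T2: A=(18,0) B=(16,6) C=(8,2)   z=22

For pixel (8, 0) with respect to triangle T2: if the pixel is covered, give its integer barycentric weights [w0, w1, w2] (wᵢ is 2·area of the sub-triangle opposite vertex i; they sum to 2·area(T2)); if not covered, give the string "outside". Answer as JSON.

T0:
  2·area = 16  (B↔C swapped to make it positive)
  edge (0, 6)→(14, 2): d=(14,-4) top-left  bias=+0
  edge (14, 2)→(18, 2): d=(4,0) top-left  bias=+0
  edge (18, 2)→(0, 6): d=(-18,4) right/bottom  bias=-1
    (5,1)@(11, 3): e=[2,4,10] → █
    (6,1)@(13, 3): e=[10,4,2] → █
    (7,1)@(15, 3): e=[18,4,-6] → ·
    (5,2)@(11, 5): e=[30,12,-26] → ·
    (6,2)@(13, 5): e=[38,12,-34] → ·
  covered (2 px):
    · · · · · · · · · · ·
    · · · · · █ █ · · · ·
    · · · · · · · · · · ·
    · · · · · · · · · · ·
    · · · · · · · · · · ·
T1:
  2·area = 32  (B↔C swapped to make it positive)
  edge (4, 0)→(12, 4): d=(8,4) right/bottom  bias=-1
  edge (12, 4)→(4, 4): d=(-8,0) right/bottom  bias=-1
  edge (4, 4)→(4, 0): d=(0,-4) top-left  bias=+0
    (2,0)@(5, 1): e=[4,24,4] → █
    (3,0)@(7, 1): e=[-4,24,12] → ·
    (2,1)@(5, 3): e=[20,8,4] → █
    (3,1)@(7, 3): e=[12,8,12] → █
    (4,1)@(9, 3): e=[4,8,20] → █
    (5,1)@(11, 3): e=[-4,8,28] → ·
    (2,2)@(5, 5): e=[36,-8,4] → ·
    (3,2)@(7, 5): e=[28,-8,12] → ·
    (4,2)@(9, 5): e=[20,-8,20] → ·
  covered (4 px):
    · · █ · · · · · · · ·
    · · █ █ █ · · · · · ·
    · · · · · · · · · · ·
    · · · · · · · · · · ·
    · · · · · · · · · · ·
T2:
  2·area = 56
  edge (18, 0)→(16, 6): d=(-2,6) right/bottom  bias=-1
  edge (16, 6)→(8, 2): d=(-8,-4) top-left  bias=+0
  edge (8, 2)→(18, 0): d=(10,-2) top-left  bias=+0
    (6,0)@(13, 1): e=[28,28,0] → █  [on edge]
    (7,0)@(15, 1): e=[16,36,4] → █
    (8,0)@(17, 1): e=[4,44,8] → █
    (9,0)@(19, 1): e=[-8,52,12] → ·
    (1,1)@(3, 3): e=[84,-28,0] → ·  [on edge]
    (5,1)@(11, 3): e=[36,4,16] → █
    (8,1)@(17, 3): e=[0,28,28] → ·  [on edge]
    (5,2)@(11, 5): e=[32,-12,36] → ·
    (6,2)@(13, 5): e=[20,-4,40] → ·
    (7,2)@(15, 5): e=[8,4,44] → █
    (8,2)@(17, 5): e=[-4,12,48] → ·
    (7,3)@(15, 7): e=[4,-12,64] → ·
    (7,4)@(15, 9): e=[0,-28,84] → ·  [on edge]
  covered (7 px):
    · · · · · · █ █ █ · ·
    · · · · · █ █ █ · · ·
    · · · · · · · █ · · ·
    · · · · · · · · · · ·
    · · · · · · · · · · ·

Answer: [44,8,4]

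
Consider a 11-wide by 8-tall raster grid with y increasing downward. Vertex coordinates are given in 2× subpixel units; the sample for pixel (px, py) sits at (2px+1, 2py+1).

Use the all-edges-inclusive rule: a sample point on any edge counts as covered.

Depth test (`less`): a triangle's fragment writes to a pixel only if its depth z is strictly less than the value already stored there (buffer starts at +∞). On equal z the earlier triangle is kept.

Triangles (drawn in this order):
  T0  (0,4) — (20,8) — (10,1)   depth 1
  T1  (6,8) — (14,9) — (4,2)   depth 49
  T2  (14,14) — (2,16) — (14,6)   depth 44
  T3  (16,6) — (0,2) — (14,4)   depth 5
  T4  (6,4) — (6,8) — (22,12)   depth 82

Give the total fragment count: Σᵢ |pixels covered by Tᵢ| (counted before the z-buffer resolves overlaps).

T0:
  2·area = 100  (B↔C swapped to make it positive)
  edge (0, 4)→(10, 1): d=(10,-3) inclusive
  edge (10, 1)→(20, 8): d=(10,7) inclusive
  edge (20, 8)→(0, 4): d=(-20,-4) inclusive
    (2,1)@(5, 3): e=[5,55,40] → X
    (3,1)@(7, 3): e=[11,41,48] → X
    (4,1)@(9, 3): e=[17,27,56] → X
    (5,1)@(11, 3): e=[23,13,64] → X
    (6,1)@(13, 3): e=[29,-1,72] → .
    (2,2)@(5, 5): e=[25,75,0] → X  [on edge]
    (6,2)@(13, 5): e=[49,19,32] → X
    (7,2)@(15, 5): e=[55,5,40] → X
    (8,2)@(17, 5): e=[61,-9,48] → .
    (2,3)@(5, 7): e=[45,95,-40] → .
    (3,3)@(7, 7): e=[51,81,-32] → .
    (4,3)@(9, 7): e=[57,67,-24] → .
    (7,3)@(15, 7): e=[75,25,0] → X  [on edge]
  covered (12 px):
    . . . . . . . . . . .
    . . X X X X . . . . .
    . . X X X X X X . . .
    . . . . . . . X X . .
    . . . . . . . . . . .
    . . . . . . . . . . .
    . . . . . . . . . . .
    . . . . . . . . . . .
T1:
  2·area = 46  (B↔C swapped to make it positive)
  edge (6, 8)→(4, 2): d=(-2,-6) inclusive
  edge (4, 2)→(14, 9): d=(10,7) inclusive
  edge (14, 9)→(6, 8): d=(-8,-1) inclusive
    (2,1)@(5, 3): e=[4,3,39] → X
    (3,1)@(7, 3): e=[16,-11,41] → .
    (2,2)@(5, 5): e=[0,23,23] → X  [on edge]
    (3,2)@(7, 5): e=[12,9,25] → X
    (4,2)@(9, 5): e=[24,-5,27] → .
    (2,3)@(5, 7): e=[-4,43,7] → .
    (3,3)@(7, 7): e=[8,29,9] → X
    (4,3)@(9, 7): e=[20,15,11] → X
    (5,3)@(11, 7): e=[32,1,13] → X
    (6,3)@(13, 7): e=[44,-13,15] → .
    (3,4)@(7, 9): e=[4,49,-7] → .
    (4,4)@(9, 9): e=[16,35,-5] → .
    (3,5)@(7, 11): e=[0,69,-23] → .  [on edge]
  covered (6 px):
    . . . . . . . . . . .
    . . X . . . . . . . .
    . . X X . . . . . . .
    . . . X X X . . . . .
    . . . . . . . . . . .
    . . . . . . . . . . .
    . . . . . . . . . . .
    . . . . . . . . . . .
T2:
  2·area = 96
  edge (14, 14)→(2, 16): d=(-12,2) inclusive
  edge (2, 16)→(14, 6): d=(12,-10) inclusive
  edge (14, 6)→(14, 14): d=(0,8) inclusive
    (6,3)@(13, 7): e=[86,2,8] → X
    (7,3)@(15, 7): e=[82,22,-8] → .
    (5,4)@(11, 9): e=[66,6,24] → X
    (7,4)@(15, 9): e=[58,46,-8] → .
    (4,5)@(9, 11): e=[46,10,40] → X
    (7,5)@(15, 11): e=[34,70,-8] → .
    (3,6)@(7, 13): e=[26,14,56] → X
    (7,6)@(15, 13): e=[10,94,-8] → .
    (2,7)@(5, 15): e=[6,18,72] → X
    (4,7)@(9, 15): e=[-2,58,40] → .
    (5,7)@(11, 15): e=[-6,78,24] → .
    (6,7)@(13, 15): e=[-10,98,8] → .
  covered (12 px):
    . . . . . . . . . . .
    . . . . . . . . . . .
    . . . . . . . . . . .
    . . . . . . X . . . .
    . . . . . X X . . . .
    . . . . X X X . . . .
    . . . X X X X . . . .
    . . X X . . . . . . .
T3:
  2·area = 24
  edge (16, 6)→(0, 2): d=(-16,-4) inclusive
  edge (0, 2)→(14, 4): d=(14,2) inclusive
  edge (14, 4)→(16, 6): d=(2,2) inclusive
    (5,0)@(11, 1): e=[60,-36,0] → .  [on edge]
    (2,1)@(5, 3): e=[4,4,16] → X
    (3,1)@(7, 3): e=[12,0,12] → X  [on edge]
    (4,1)@(9, 3): e=[20,-4,8] → .
    (6,1)@(13, 3): e=[36,-12,0] → .  [on edge]
    (2,2)@(5, 5): e=[-28,32,20] → .
    (3,2)@(7, 5): e=[-20,28,16] → .
    (6,2)@(13, 5): e=[4,16,4] → X
    (7,2)@(15, 5): e=[12,12,0] → X  [on edge]
    (8,2)@(17, 5): e=[20,8,-4] → .
    (10,2)@(21, 5): e=[36,0,-12] → .  [on edge]
    (6,3)@(13, 7): e=[-28,44,8] → .
    (8,3)@(17, 7): e=[-12,36,0] → .  [on edge]
    (9,4)@(19, 9): e=[-36,60,0] → .  [on edge]
    (10,5)@(21, 11): e=[-60,84,0] → .  [on edge]
  covered (4 px):
    . . . . . . . . . . .
    . . X X . . . . . . .
    . . . . . . X X . . .
    . . . . . . . . . . .
    . . . . . . . . . . .
    . . . . . . . . . . .
    . . . . . . . . . . .
    . . . . . . . . . . .
T4:
  2·area = 64  (B↔C swapped to make it positive)
  edge (6, 4)→(22, 12): d=(16,8) inclusive
  edge (22, 12)→(6, 8): d=(-16,-4) inclusive
  edge (6, 8)→(6, 4): d=(0,-4) inclusive
    (3,2)@(7, 5): e=[8,52,4] → X
    (4,2)@(9, 5): e=[-8,60,12] → .
    (3,3)@(7, 7): e=[40,20,4] → X
    (4,3)@(9, 7): e=[24,28,12] → X
    (5,3)@(11, 7): e=[8,36,20] → X
    (6,3)@(13, 7): e=[-8,44,28] → .
    (3,4)@(7, 9): e=[72,-12,4] → .
    (4,4)@(9, 9): e=[56,-4,12] → .
    (5,4)@(11, 9): e=[40,4,20] → X
    (6,4)@(13, 9): e=[24,12,28] → X
    (7,4)@(15, 9): e=[8,20,36] → X
    (8,4)@(17, 9): e=[-8,28,44] → .
  covered (8 px):
    . . . . . . . . . . .
    . . . . . . . . . . .
    . . . X . . . . . . .
    . . . X X X . . . . .
    . . . . . X X X . . .
    . . . . . . . . . X .
    . . . . . . . . . . .
    . . . . . . . . . . .

Final: 42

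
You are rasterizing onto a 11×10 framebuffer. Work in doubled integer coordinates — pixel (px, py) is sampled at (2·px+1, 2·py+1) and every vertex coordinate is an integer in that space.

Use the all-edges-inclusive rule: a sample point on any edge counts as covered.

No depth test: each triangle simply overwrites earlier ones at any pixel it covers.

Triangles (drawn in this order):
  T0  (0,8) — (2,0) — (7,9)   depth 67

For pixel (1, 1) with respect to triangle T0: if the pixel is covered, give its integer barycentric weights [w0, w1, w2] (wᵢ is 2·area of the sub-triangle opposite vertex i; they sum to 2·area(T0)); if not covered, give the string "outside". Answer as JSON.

T0:
  2·area = 58
  edge (0, 8)→(2, 0): d=(2,-8) inclusive
  edge (2, 0)→(7, 9): d=(5,9) inclusive
  edge (7, 9)→(0, 8): d=(-7,-1) inclusive
    (1,1)@(3, 3): e=[14,6,38] → █
    (2,1)@(5, 3): e=[30,-12,40] → ·
    (0,2)@(1, 5): e=[2,34,22] → █
    (2,2)@(5, 5): e=[34,-2,26] → ·
    (0,3)@(1, 7): e=[6,44,8] → █
    (2,3)@(5, 7): e=[38,8,12] → █
    (3,3)@(7, 7): e=[54,-10,14] → ·
    (0,4)@(1, 9): e=[10,54,-6] → ·
    (1,4)@(3, 9): e=[26,36,-4] → ·
    (2,4)@(5, 9): e=[42,18,-2] → ·
    (3,4)@(7, 9): e=[58,0,0] → █  [on edge]
    (4,4)@(9, 9): e=[74,-18,2] → ·
    (10,5)@(21, 11): e=[174,-116,0] → ·  [on edge]
  covered (7 px):
    · · · · · · · · · · ·
    · █ · · · · · · · · ·
    █ █ · · · · · · · · ·
    █ █ █ · · · · · · · ·
    · · · █ · · · · · · ·
    · · · · · · · · · · ·
    · · · · · · · · · · ·
    · · · · · · · · · · ·
    · · · · · · · · · · ·
    · · · · · · · · · · ·

Answer: [6,38,14]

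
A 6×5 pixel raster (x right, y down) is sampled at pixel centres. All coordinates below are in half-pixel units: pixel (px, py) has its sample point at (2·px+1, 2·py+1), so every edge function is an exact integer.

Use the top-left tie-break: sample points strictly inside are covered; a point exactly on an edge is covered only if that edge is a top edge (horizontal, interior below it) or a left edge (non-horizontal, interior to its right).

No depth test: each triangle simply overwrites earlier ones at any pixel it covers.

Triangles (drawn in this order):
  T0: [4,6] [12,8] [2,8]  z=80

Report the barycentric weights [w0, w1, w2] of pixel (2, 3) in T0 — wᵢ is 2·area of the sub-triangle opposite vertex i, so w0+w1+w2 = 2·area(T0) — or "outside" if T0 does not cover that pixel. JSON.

T0:
  2·area = 20
  edge (4, 6)→(12, 8): d=(8,2) right/bottom  bias=-1
  edge (12, 8)→(2, 8): d=(-10,0) right/bottom  bias=-1
  edge (2, 8)→(4, 6): d=(2,-2) top-left  bias=+0
    (4,0)@(9, 1): e=[-50,70,0] → ·  [on edge]
    (3,1)@(7, 3): e=[-30,50,0] → ·  [on edge]
    (2,2)@(5, 5): e=[-10,30,0] → ·  [on edge]
    (1,3)@(3, 7): e=[10,10,0] → #  [on edge]
    (2,3)@(5, 7): e=[6,10,4] → #
    (3,3)@(7, 7): e=[2,10,8] → #
    (4,3)@(9, 7): e=[-2,10,12] → ·
    (0,4)@(1, 9): e=[30,-10,0] → ·  [on edge]
    (1,4)@(3, 9): e=[26,-10,4] → ·
    (2,4)@(5, 9): e=[22,-10,8] → ·
    (3,4)@(7, 9): e=[18,-10,12] → ·
  covered (3 px):
    · · · · · ·
    · · · · · ·
    · · · · · ·
    · # # # · ·
    · · · · · ·

Final: [10,4,6]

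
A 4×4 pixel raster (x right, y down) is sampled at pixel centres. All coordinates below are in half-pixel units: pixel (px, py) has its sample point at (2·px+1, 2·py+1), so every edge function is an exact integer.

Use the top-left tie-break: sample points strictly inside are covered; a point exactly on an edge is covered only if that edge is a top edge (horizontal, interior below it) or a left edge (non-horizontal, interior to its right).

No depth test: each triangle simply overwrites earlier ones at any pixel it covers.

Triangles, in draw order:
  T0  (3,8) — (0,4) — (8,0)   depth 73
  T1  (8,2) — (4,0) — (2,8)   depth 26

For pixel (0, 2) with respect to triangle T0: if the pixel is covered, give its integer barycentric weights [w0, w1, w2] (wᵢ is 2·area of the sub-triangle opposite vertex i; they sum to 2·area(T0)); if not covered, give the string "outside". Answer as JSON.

T0:
  2·area = 44
  edge (3, 8)→(0, 4): d=(-3,-4) top-left  bias=+0
  edge (0, 4)→(8, 0): d=(8,-4) top-left  bias=+0
  edge (8, 0)→(3, 8): d=(-5,8) right/bottom  bias=-1
    (3,0)@(7, 1): e=[37,4,3] → #
    (1,1)@(3, 3): e=[15,4,25] → #
    (2,1)@(5, 3): e=[23,12,9] → #
    (3,1)@(7, 3): e=[31,20,-7] → ·
    (0,2)@(1, 5): e=[1,12,31] → #
    (2,2)@(5, 5): e=[17,28,-1] → ·
    (0,3)@(1, 7): e=[-5,28,21] → ·
    (1,3)@(3, 7): e=[3,36,5] → #
    (2,3)@(5, 7): e=[11,44,-11] → ·
  covered (6 px):
    · · · #
    · # # ·
    # # · ·
    · # · ·
T1:
  2·area = 36  (B↔C swapped to make it positive)
  edge (8, 2)→(2, 8): d=(-6,6) right/bottom  bias=-1
  edge (2, 8)→(4, 0): d=(2,-8) top-left  bias=+0
  edge (4, 0)→(8, 2): d=(4,2) right/bottom  bias=-1
    (2,0)@(5, 1): e=[24,10,2] → #
    (3,0)@(7, 1): e=[12,26,-2] → ·
    (2,1)@(5, 3): e=[12,14,10] → #
    (3,1)@(7, 3): e=[0,30,6] → ·  [on edge]
    (1,2)@(3, 5): e=[12,2,22] → #
    (2,2)@(5, 5): e=[0,18,18] → ·  [on edge]
    (1,3)@(3, 7): e=[0,6,30] → ·  [on edge]
  covered (3 px):
    · · # ·
    · · # ·
    · # · ·
    · · · ·

Answer: [12,31,1]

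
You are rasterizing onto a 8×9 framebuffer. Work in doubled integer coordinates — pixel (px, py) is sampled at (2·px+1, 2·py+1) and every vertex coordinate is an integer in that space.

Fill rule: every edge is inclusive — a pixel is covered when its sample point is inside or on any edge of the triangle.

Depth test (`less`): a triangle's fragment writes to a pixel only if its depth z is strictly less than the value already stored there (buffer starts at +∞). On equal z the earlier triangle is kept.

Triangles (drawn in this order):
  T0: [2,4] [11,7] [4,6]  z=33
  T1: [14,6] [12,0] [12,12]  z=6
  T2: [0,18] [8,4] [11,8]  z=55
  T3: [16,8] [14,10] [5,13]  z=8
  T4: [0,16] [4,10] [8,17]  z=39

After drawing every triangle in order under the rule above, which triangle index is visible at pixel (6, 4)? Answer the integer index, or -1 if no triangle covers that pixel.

T0:
  2·area = 12
  edge (2, 4)→(11, 7): d=(9,3) inclusive
  edge (11, 7)→(4, 6): d=(-7,-1) inclusive
  edge (4, 6)→(2, 4): d=(-2,-2) inclusive
    (0,1)@(1, 3): e=[-6,18,0] → .  [on edge]
    (1,2)@(3, 5): e=[6,6,0] → X  [on edge]
    (2,2)@(5, 5): e=[0,8,4] → X  [on edge]
    (3,2)@(7, 5): e=[-6,10,8] → .
    (1,3)@(3, 7): e=[24,-8,-4] → .
    (2,3)@(5, 7): e=[18,-6,0] → .  [on edge]
    (5,3)@(11, 7): e=[0,0,12] → X  [on edge]
    (6,3)@(13, 7): e=[-6,2,16] → .
    (3,4)@(7, 9): e=[30,-18,0] → .  [on edge]
    (5,4)@(11, 9): e=[18,-14,8] → .
    (4,5)@(9, 11): e=[42,-30,0] → .  [on edge]
    (5,6)@(11, 13): e=[54,-42,0] → .  [on edge]
    (6,7)@(13, 15): e=[66,-54,0] → .  [on edge]
    (7,8)@(15, 17): e=[78,-66,0] → .  [on edge]
  covered (3 px):
    . . . . . . . .
    . . . . . . . .
    . X X . . . . .
    . . . . . X . .
    . . . . . . . .
    . . . . . . . .
    . . . . . . . .
    . . . . . . . .
    . . . . . . . .
T1:
  2·area = 24  (B↔C swapped to make it positive)
  edge (14, 6)→(12, 12): d=(-2,6) inclusive
  edge (12, 12)→(12, 0): d=(0,-12) inclusive
  edge (12, 0)→(14, 6): d=(2,6) inclusive
    (6,1)@(13, 3): e=[12,12,0] → X  [on edge]
    (7,1)@(15, 3): e=[0,36,-12] → .  [on edge]
    (6,2)@(13, 5): e=[8,12,4] → X
    (7,2)@(15, 5): e=[-4,36,-8] → .
    (6,3)@(13, 7): e=[4,12,8] → X
    (7,3)@(15, 7): e=[-8,36,-4] → .
    (6,4)@(13, 9): e=[0,12,12] → X  [on edge]
    (7,4)@(15, 9): e=[-12,36,0] → .  [on edge]
    (6,5)@(13, 11): e=[-4,12,16] → .
    (5,7)@(11, 15): e=[0,-12,36] → .  [on edge]
  covered (4 px):
    . . . . . . . .
    . . . . . . X .
    . . . . . . X .
    . . . . . . X .
    . . . . . . X .
    . . . . . . . .
    . . . . . . . .
    . . . . . . . .
    . . . . . . . .
T2:
  2·area = 74
  edge (0, 18)→(8, 4): d=(8,-14) inclusive
  edge (8, 4)→(11, 8): d=(3,4) inclusive
  edge (11, 8)→(0, 18): d=(-11,10) inclusive
    (3,3)@(7, 7): e=[10,13,51] → X
    (4,3)@(9, 7): e=[38,5,31] → X
    (5,3)@(11, 7): e=[66,-3,11] → .
    (3,4)@(7, 9): e=[26,19,29] → X
    (5,4)@(11, 9): e=[82,3,-11] → .
    (2,5)@(5, 11): e=[14,33,27] → X
    (4,5)@(9, 11): e=[70,17,-13] → .
    (1,6)@(3, 13): e=[2,47,25] → X
    (3,6)@(7, 13): e=[58,31,-15] → .
    (1,7)@(3, 15): e=[18,53,3] → X
    (2,7)@(5, 15): e=[46,45,-17] → .
    (0,8)@(1, 17): e=[6,67,1] → X
  covered (10 px):
    . . . . . . . .
    . . . . . . . .
    . . . . . . . .
    . . . X X . . .
    . . . X X . . .
    . . X X . . . .
    . X X . . . . .
    . X . . . . . .
    X . . . . . . .
T3:
  2·area = 12
  edge (16, 8)→(14, 10): d=(-2,2) inclusive
  edge (14, 10)→(5, 13): d=(-9,3) inclusive
  edge (5, 13)→(16, 8): d=(11,-5) inclusive
    (7,4)@(15, 9): e=[0,6,6] → X  [on edge]
    (5,5)@(11, 11): e=[4,0,8] → X  [on edge]
    (6,5)@(13, 11): e=[0,-6,18] → .  [on edge]
    (7,5)@(15, 11): e=[-4,-12,28] → .
    (2,6)@(5, 13): e=[12,0,0] → X  [on edge]
    (3,6)@(7, 13): e=[8,-6,10] → .
    (5,6)@(11, 13): e=[0,-18,30] → .  [on edge]
    (2,7)@(5, 15): e=[8,-18,22] → .
    (4,7)@(9, 15): e=[0,-30,42] → .  [on edge]
    (3,8)@(7, 17): e=[0,-42,54] → .  [on edge]
  covered (3 px):
    . . . . . . . .
    . . . . . . . .
    . . . . . . . .
    . . . . . . . .
    . . . . . . . X
    . . . . . X . .
    . . X . . . . .
    . . . . . . . .
    . . . . . . . .
T4:
  2·area = 52
  edge (0, 16)→(4, 10): d=(4,-6) inclusive
  edge (4, 10)→(8, 17): d=(4,7) inclusive
  edge (8, 17)→(0, 16): d=(-8,-1) inclusive
    (1,6)@(3, 13): e=[6,19,27] → X
    (2,6)@(5, 13): e=[18,5,29] → X
    (3,6)@(7, 13): e=[30,-9,31] → .
    (0,7)@(1, 15): e=[2,41,9] → X
    (3,7)@(7, 15): e=[38,-1,15] → .
    (0,8)@(1, 17): e=[10,49,-7] → .
    (1,8)@(3, 17): e=[22,35,-5] → .
    (2,8)@(5, 17): e=[34,21,-3] → .
  covered (5 px):
    . . . . . . . .
    . . . . . . . .
    . . . . . . . .
    . . . . . . . .
    . . . . . . . .
    . . . . . . . .
    . X X . . . . .
    X X X . . . . .
    . . . . . . . .

Z-buffer (winner per pixel, '.' = empty):
  . . . . . . . .
  . . . . . . 1 .
  . 0 0 . . . 1 .
  . . . 2 2 0 1 .
  . . . 2 2 . 1 3
  . . 2 2 . 3 . .
  . 4 3 . . . . .
  4 4 4 . . . . .
  2 . . . . . . .

Answer: 1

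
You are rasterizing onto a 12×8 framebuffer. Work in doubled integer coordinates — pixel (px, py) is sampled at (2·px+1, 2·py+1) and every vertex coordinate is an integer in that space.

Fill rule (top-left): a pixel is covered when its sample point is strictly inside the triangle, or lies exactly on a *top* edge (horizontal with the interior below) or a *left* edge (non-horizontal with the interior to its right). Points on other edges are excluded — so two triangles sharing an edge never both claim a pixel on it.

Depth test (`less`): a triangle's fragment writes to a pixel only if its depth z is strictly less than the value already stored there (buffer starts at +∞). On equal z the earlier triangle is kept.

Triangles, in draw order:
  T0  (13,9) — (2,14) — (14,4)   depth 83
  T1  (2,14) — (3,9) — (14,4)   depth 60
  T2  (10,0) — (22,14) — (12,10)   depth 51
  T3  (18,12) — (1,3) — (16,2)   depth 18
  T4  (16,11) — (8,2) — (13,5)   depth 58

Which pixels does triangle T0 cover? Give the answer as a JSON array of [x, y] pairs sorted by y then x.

T0:
  2·area = 50
  edge (13, 9)→(2, 14): d=(-11,5) right/bottom  bias=-1
  edge (2, 14)→(14, 4): d=(12,-10) top-left  bias=+0
  edge (14, 4)→(13, 9): d=(-1,5) right/bottom  bias=-1
    (6,2)@(13, 5): e=[44,2,4] → #
    (7,2)@(15, 5): e=[34,22,-6] → ·
    (5,3)@(11, 7): e=[32,6,12] → #
    (7,3)@(15, 7): e=[12,46,-8] → ·
    (4,4)@(9, 9): e=[20,10,20] → #
    (6,4)@(13, 9): e=[0,50,0] → ·  [on edge]
    (3,5)@(7, 11): e=[8,14,28] → #
    (4,5)@(9, 11): e=[-2,34,18] → ·
    (5,5)@(11, 11): e=[-12,54,8] → ·
    (3,6)@(7, 13): e=[-14,38,26] → ·
  covered (6 px):
    · · · · · · · · · · · ·
    · · · · · · · · · · · ·
    · · · · · · # · · · · ·
    · · · · · # # · · · · ·
    · · · · # # · · · · · ·
    · · · # · · · · · · · ·
    · · · · · · · · · · · ·
    · · · · · · · · · · · ·
T1:
  2·area = 50
  edge (2, 14)→(3, 9): d=(1,-5) top-left  bias=+0
  edge (3, 9)→(14, 4): d=(11,-5) top-left  bias=+0
  edge (14, 4)→(2, 14): d=(-12,10) right/bottom  bias=-1
    (4,3)@(9, 7): e=[28,8,14] → #
    (5,3)@(11, 7): e=[38,18,-6] → ·
    (1,4)@(3, 9): e=[0,0,50] → #  [on edge]
    (2,4)@(5, 9): e=[10,10,30] → #
    (3,4)@(7, 9): e=[20,20,10] → #
    (4,4)@(9, 9): e=[30,30,-10] → ·
    (1,5)@(3, 11): e=[2,22,26] → #
    (3,5)@(7, 11): e=[22,42,-14] → ·
    (1,6)@(3, 13): e=[4,44,2] → #
    (2,6)@(5, 13): e=[14,54,-18] → ·
    (1,7)@(3, 15): e=[6,66,-22] → ·
  covered (7 px):
    · · · · · · · · · · · ·
    · · · · · · · · · · · ·
    · · · · · · · · · · · ·
    · · · · # · · · · · · ·
    · # # # · · · · · · · ·
    · # # · · · · · · · · ·
    · # · · · · · · · · · ·
    · · · · · · · · · · · ·
T2:
  2·area = 92
  edge (10, 0)→(22, 14): d=(12,14) right/bottom  bias=-1
  edge (22, 14)→(12, 10): d=(-10,-4) top-left  bias=+0
  edge (12, 10)→(10, 0): d=(-2,-10) top-left  bias=+0
    (5,1)@(11, 3): e=[22,66,4] → #
    (6,1)@(13, 3): e=[-6,74,24] → ·
    (5,2)@(11, 5): e=[46,46,0] → #  [on edge]
    (6,2)@(13, 5): e=[18,54,20] → #
    (7,2)@(15, 5): e=[-10,62,40] → ·
    (5,3)@(11, 7): e=[70,26,-4] → ·
    (6,3)@(13, 7): e=[42,34,16] → #
    (7,3)@(15, 7): e=[14,42,36] → #
    (8,3)@(17, 7): e=[-14,50,56] → ·
    (6,4)@(13, 9): e=[66,14,12] → #
    (8,4)@(17, 9): e=[10,30,52] → #
    (9,4)@(19, 9): e=[-18,38,72] → ·
    (6,7)@(13, 15): e=[138,-46,0] → ·  [on edge]
  covered (12 px):
    · · · · · · · · · · · ·
    · · · · · # · · · · · ·
    · · · · · # # · · · · ·
    · · · · · · # # · · · ·
    · · · · · · # # # · · ·
    · · · · · · · # # # · ·
    · · · · · · · · · · # ·
    · · · · · · · · · · · ·
T3:
  2·area = 152
  edge (18, 12)→(1, 3): d=(-17,-9) top-left  bias=+0
  edge (1, 3)→(16, 2): d=(15,-1) top-left  bias=+0
  edge (16, 2)→(18, 12): d=(2,10) right/bottom  bias=-1
    (0,1)@(1, 3): e=[0,0,152] → #  [on edge]
    (1,1)@(3, 3): e=[18,2,132] → #
    (2,1)@(5, 3): e=[36,4,112] → #
    (3,1)@(7, 3): e=[54,6,92] → #
    (4,1)@(9, 3): e=[72,8,72] → #
    (5,1)@(11, 3): e=[90,10,52] → #
    (6,1)@(13, 3): e=[108,12,32] → #
    (7,1)@(15, 3): e=[126,14,12] → #
    (8,1)@(17, 3): e=[144,16,-8] → ·
    (0,2)@(1, 5): e=[-34,30,156] → ·
    (1,2)@(3, 5): e=[-16,32,136] → ·
    (2,2)@(5, 5): e=[2,34,116] → #
    (8,3)@(17, 7): e=[76,76,0] → ·  [on edge]
  covered (22 px):
    · · · · · · · · · · · ·
    # # # # # # # # · · · ·
    · · # # # # # # · · · ·
    · · · · # # # # · · · ·
    · · · · · · # # # · · ·
    · · · · · · · · # · · ·
    · · · · · · · · · · · ·
    · · · · · · · · · · · ·
T4:
  2·area = 21
  edge (16, 11)→(8, 2): d=(-8,-9) top-left  bias=+0
  edge (8, 2)→(13, 5): d=(5,3) right/bottom  bias=-1
  edge (13, 5)→(16, 11): d=(3,6) right/bottom  bias=-1
    (5,0)@(11, 1): e=[35,-14,0] → ·  [on edge]
    (4,1)@(9, 3): e=[1,2,18] → #
    (5,1)@(11, 3): e=[19,-4,6] → ·
    (4,2)@(9, 5): e=[-15,12,24] → ·
    (5,2)@(11, 5): e=[3,6,12] → #
    (6,2)@(13, 5): e=[21,0,0] → ·  [on edge]
    (5,3)@(11, 7): e=[-13,16,18] → ·
    (6,3)@(13, 7): e=[5,10,6] → #
    (7,3)@(15, 7): e=[23,4,-6] → ·
    (6,4)@(13, 9): e=[-11,20,12] → ·
    (7,4)@(15, 9): e=[7,14,0] → ·  [on edge]
    (11,5)@(23, 11): e=[63,0,-42] → ·  [on edge]
    (8,6)@(17, 13): e=[-7,28,0] → ·  [on edge]
  covered (3 px):
    · · · · · · · · · · · ·
    · · · · # · · · · · · ·
    · · · · · # · · · · · ·
    · · · · · · # · · · · ·
    · · · · · · · · · · · ·
    · · · · · · · · · · · ·
    · · · · · · · · · · · ·
    · · · · · · · · · · · ·

Final: [[6,2],[5,3],[6,3],[4,4],[5,4],[3,5]]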